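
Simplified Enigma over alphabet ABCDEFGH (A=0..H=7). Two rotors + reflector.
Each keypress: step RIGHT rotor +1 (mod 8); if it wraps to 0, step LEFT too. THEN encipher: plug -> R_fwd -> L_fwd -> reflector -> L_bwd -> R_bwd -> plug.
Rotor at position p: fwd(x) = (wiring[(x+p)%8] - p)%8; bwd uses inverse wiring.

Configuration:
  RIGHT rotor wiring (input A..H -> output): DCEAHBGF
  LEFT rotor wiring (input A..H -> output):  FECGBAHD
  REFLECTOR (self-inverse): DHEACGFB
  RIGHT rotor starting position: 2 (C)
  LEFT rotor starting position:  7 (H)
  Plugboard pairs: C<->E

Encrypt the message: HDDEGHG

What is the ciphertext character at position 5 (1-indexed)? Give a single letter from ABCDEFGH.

Char 1 ('H'): step: R->3, L=7; H->plug->H->R->B->L->G->refl->F->L'->C->R'->E->plug->C
Char 2 ('D'): step: R->4, L=7; D->plug->D->R->B->L->G->refl->F->L'->C->R'->C->plug->E
Char 3 ('D'): step: R->5, L=7; D->plug->D->R->G->L->B->refl->H->L'->E->R'->A->plug->A
Char 4 ('E'): step: R->6, L=7; E->plug->C->R->F->L->C->refl->E->L'->A->R'->A->plug->A
Char 5 ('G'): step: R->7, L=7; G->plug->G->R->C->L->F->refl->G->L'->B->R'->E->plug->C

C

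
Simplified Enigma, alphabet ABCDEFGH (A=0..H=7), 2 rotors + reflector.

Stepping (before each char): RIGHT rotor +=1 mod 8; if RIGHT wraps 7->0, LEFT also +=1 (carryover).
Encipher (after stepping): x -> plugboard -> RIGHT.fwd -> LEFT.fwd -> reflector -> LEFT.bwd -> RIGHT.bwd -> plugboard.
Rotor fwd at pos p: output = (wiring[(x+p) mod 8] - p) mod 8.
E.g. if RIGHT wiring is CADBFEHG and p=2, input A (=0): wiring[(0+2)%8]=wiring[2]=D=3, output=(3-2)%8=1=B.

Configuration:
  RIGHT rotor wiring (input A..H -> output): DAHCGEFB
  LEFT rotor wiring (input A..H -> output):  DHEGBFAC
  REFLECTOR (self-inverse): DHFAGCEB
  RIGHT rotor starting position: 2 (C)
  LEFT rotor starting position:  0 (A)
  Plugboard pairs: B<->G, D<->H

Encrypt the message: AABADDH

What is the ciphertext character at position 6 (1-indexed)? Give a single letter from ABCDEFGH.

Char 1 ('A'): step: R->3, L=0; A->plug->A->R->H->L->C->refl->F->L'->F->R'->G->plug->B
Char 2 ('A'): step: R->4, L=0; A->plug->A->R->C->L->E->refl->G->L'->D->R'->G->plug->B
Char 3 ('B'): step: R->5, L=0; B->plug->G->R->F->L->F->refl->C->L'->H->R'->A->plug->A
Char 4 ('A'): step: R->6, L=0; A->plug->A->R->H->L->C->refl->F->L'->F->R'->C->plug->C
Char 5 ('D'): step: R->7, L=0; D->plug->H->R->G->L->A->refl->D->L'->A->R'->D->plug->H
Char 6 ('D'): step: R->0, L->1 (L advanced); D->plug->H->R->B->L->D->refl->A->L'->D->R'->A->plug->A

A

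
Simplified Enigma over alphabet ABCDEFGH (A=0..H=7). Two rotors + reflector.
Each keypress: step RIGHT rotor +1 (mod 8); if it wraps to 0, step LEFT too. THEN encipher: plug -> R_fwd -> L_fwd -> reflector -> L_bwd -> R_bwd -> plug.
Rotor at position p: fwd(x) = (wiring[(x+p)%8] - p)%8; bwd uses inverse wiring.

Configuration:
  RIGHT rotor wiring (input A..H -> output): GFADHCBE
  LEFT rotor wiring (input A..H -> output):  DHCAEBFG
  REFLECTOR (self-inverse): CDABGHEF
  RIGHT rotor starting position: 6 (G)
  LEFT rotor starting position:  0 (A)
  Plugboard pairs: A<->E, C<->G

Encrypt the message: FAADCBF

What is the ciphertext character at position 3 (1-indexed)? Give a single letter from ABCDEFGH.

Char 1 ('F'): step: R->7, L=0; F->plug->F->R->A->L->D->refl->B->L'->F->R'->A->plug->E
Char 2 ('A'): step: R->0, L->1 (L advanced); A->plug->E->R->H->L->C->refl->A->L'->E->R'->H->plug->H
Char 3 ('A'): step: R->1, L=1; A->plug->E->R->B->L->B->refl->D->L'->D->R'->G->plug->C

C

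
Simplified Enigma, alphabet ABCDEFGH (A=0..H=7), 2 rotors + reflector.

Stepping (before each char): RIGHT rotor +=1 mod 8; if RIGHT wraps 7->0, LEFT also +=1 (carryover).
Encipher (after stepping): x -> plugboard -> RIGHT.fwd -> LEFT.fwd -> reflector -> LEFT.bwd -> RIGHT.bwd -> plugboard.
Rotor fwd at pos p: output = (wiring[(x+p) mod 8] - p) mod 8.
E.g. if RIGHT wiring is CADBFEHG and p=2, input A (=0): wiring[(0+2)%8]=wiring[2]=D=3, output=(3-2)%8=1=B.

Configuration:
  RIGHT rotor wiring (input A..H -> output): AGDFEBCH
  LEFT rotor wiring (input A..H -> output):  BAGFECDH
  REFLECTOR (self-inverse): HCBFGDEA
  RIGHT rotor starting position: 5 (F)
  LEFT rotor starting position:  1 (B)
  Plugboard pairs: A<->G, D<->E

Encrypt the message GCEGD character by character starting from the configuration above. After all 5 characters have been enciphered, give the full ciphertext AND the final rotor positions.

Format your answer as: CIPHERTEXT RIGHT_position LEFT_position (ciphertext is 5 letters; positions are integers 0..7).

Char 1 ('G'): step: R->6, L=1; G->plug->A->R->E->L->B->refl->C->L'->F->R'->E->plug->D
Char 2 ('C'): step: R->7, L=1; C->plug->C->R->H->L->A->refl->H->L'->A->R'->A->plug->G
Char 3 ('E'): step: R->0, L->2 (L advanced); E->plug->D->R->F->L->F->refl->D->L'->B->R'->F->plug->F
Char 4 ('G'): step: R->1, L=2; G->plug->A->R->F->L->F->refl->D->L'->B->R'->F->plug->F
Char 5 ('D'): step: R->2, L=2; D->plug->E->R->A->L->E->refl->G->L'->H->R'->D->plug->E
Final: ciphertext=DGFFE, RIGHT=2, LEFT=2

Answer: DGFFE 2 2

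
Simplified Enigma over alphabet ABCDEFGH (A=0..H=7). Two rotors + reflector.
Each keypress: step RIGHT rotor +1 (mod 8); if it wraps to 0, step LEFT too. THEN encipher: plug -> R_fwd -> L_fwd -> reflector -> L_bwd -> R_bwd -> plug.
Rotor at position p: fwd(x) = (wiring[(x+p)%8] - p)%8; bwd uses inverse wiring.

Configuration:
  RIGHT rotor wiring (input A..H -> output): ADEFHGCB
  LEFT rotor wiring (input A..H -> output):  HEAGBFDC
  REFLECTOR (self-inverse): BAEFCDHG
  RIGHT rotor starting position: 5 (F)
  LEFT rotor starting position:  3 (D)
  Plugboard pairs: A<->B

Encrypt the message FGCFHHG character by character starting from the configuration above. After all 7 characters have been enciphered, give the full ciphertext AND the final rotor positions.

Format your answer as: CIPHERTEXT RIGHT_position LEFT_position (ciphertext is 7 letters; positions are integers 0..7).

Char 1 ('F'): step: R->6, L=3; F->plug->F->R->H->L->F->refl->D->L'->A->R'->H->plug->H
Char 2 ('G'): step: R->7, L=3; G->plug->G->R->H->L->F->refl->D->L'->A->R'->F->plug->F
Char 3 ('C'): step: R->0, L->4 (L advanced); C->plug->C->R->E->L->D->refl->F->L'->A->R'->A->plug->B
Char 4 ('F'): step: R->1, L=4; F->plug->F->R->B->L->B->refl->A->L'->F->R'->E->plug->E
Char 5 ('H'): step: R->2, L=4; H->plug->H->R->B->L->B->refl->A->L'->F->R'->C->plug->C
Char 6 ('H'): step: R->3, L=4; H->plug->H->R->B->L->B->refl->A->L'->F->R'->F->plug->F
Char 7 ('G'): step: R->4, L=4; G->plug->G->R->A->L->F->refl->D->L'->E->R'->E->plug->E
Final: ciphertext=HFBECFE, RIGHT=4, LEFT=4

Answer: HFBECFE 4 4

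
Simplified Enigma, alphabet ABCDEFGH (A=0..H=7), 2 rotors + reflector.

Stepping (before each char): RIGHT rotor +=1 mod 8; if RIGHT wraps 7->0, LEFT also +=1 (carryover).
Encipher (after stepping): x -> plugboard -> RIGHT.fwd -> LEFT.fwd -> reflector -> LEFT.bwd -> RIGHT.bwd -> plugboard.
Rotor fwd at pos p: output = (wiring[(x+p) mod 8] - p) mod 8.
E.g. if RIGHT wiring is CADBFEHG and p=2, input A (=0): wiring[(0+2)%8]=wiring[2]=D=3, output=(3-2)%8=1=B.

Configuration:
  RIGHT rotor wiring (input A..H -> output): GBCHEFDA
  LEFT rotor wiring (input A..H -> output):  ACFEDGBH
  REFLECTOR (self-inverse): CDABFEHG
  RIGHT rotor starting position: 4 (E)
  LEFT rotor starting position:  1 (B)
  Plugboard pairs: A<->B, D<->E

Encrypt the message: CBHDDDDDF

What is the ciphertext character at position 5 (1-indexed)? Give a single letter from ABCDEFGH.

Char 1 ('C'): step: R->5, L=1; C->plug->C->R->D->L->C->refl->A->L'->F->R'->F->plug->F
Char 2 ('B'): step: R->6, L=1; B->plug->A->R->F->L->A->refl->C->L'->D->R'->D->plug->E
Char 3 ('H'): step: R->7, L=1; H->plug->H->R->E->L->F->refl->E->L'->B->R'->A->plug->B
Char 4 ('D'): step: R->0, L->2 (L advanced); D->plug->E->R->E->L->H->refl->G->L'->G->R'->A->plug->B
Char 5 ('D'): step: R->1, L=2; D->plug->E->R->E->L->H->refl->G->L'->G->R'->C->plug->C

C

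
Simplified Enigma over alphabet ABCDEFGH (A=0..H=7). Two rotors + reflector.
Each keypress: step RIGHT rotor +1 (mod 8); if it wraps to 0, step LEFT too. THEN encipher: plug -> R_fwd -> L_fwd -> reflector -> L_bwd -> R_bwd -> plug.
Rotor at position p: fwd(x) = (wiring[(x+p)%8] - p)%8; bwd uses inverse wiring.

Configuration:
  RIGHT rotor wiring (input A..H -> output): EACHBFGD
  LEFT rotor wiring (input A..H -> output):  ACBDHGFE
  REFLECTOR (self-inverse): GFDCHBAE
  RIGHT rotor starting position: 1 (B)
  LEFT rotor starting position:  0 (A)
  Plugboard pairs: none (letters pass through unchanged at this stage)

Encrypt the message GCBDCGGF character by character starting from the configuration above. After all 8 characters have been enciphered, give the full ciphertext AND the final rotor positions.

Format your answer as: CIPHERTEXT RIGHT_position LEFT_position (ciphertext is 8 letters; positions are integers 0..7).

Answer: HBHHDFCA 1 1

Derivation:
Char 1 ('G'): step: R->2, L=0; G->plug->G->R->C->L->B->refl->F->L'->G->R'->H->plug->H
Char 2 ('C'): step: R->3, L=0; C->plug->C->R->C->L->B->refl->F->L'->G->R'->B->plug->B
Char 3 ('B'): step: R->4, L=0; B->plug->B->R->B->L->C->refl->D->L'->D->R'->H->plug->H
Char 4 ('D'): step: R->5, L=0; D->plug->D->R->H->L->E->refl->H->L'->E->R'->H->plug->H
Char 5 ('C'): step: R->6, L=0; C->plug->C->R->G->L->F->refl->B->L'->C->R'->D->plug->D
Char 6 ('G'): step: R->7, L=0; G->plug->G->R->G->L->F->refl->B->L'->C->R'->F->plug->F
Char 7 ('G'): step: R->0, L->1 (L advanced); G->plug->G->R->G->L->D->refl->C->L'->C->R'->C->plug->C
Char 8 ('F'): step: R->1, L=1; F->plug->F->R->F->L->E->refl->H->L'->H->R'->A->plug->A
Final: ciphertext=HBHHDFCA, RIGHT=1, LEFT=1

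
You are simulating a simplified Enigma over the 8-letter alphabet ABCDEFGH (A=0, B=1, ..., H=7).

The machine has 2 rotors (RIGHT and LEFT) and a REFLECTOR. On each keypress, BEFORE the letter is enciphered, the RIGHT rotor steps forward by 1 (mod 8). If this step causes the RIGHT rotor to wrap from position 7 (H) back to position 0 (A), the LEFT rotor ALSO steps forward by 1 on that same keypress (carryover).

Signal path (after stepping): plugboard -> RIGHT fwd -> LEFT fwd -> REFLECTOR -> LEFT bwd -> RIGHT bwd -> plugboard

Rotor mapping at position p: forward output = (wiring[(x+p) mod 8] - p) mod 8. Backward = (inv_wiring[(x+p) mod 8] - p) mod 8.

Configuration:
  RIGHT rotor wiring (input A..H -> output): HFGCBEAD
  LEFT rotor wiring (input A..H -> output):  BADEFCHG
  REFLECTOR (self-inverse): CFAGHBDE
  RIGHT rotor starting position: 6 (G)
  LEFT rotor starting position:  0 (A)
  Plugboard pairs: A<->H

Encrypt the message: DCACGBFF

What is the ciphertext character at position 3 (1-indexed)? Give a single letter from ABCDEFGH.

Char 1 ('D'): step: R->7, L=0; D->plug->D->R->H->L->G->refl->D->L'->C->R'->F->plug->F
Char 2 ('C'): step: R->0, L->1 (L advanced); C->plug->C->R->G->L->F->refl->B->L'->E->R'->F->plug->F
Char 3 ('A'): step: R->1, L=1; A->plug->H->R->G->L->F->refl->B->L'->E->R'->A->plug->H

H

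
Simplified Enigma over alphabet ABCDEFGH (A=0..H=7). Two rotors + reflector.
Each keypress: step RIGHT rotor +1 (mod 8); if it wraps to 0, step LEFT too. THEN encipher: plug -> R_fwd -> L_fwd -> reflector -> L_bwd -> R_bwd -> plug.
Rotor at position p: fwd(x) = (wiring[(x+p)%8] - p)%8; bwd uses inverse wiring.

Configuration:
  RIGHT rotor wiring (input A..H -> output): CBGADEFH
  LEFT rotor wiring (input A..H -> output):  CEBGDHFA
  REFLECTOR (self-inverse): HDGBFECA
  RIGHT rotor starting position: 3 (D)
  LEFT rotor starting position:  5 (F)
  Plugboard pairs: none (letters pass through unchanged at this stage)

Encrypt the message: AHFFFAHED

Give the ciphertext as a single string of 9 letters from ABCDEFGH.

Char 1 ('A'): step: R->4, L=5; A->plug->A->R->H->L->G->refl->C->L'->A->R'->B->plug->B
Char 2 ('H'): step: R->5, L=5; H->plug->H->R->G->L->B->refl->D->L'->C->R'->C->plug->C
Char 3 ('F'): step: R->6, L=5; F->plug->F->R->C->L->D->refl->B->L'->G->R'->H->plug->H
Char 4 ('F'): step: R->7, L=5; F->plug->F->R->E->L->H->refl->A->L'->B->R'->E->plug->E
Char 5 ('F'): step: R->0, L->6 (L advanced); F->plug->F->R->E->L->D->refl->B->L'->H->R'->H->plug->H
Char 6 ('A'): step: R->1, L=6; A->plug->A->R->A->L->H->refl->A->L'->F->R'->B->plug->B
Char 7 ('H'): step: R->2, L=6; H->plug->H->R->H->L->B->refl->D->L'->E->R'->A->plug->A
Char 8 ('E'): step: R->3, L=6; E->plug->E->R->E->L->D->refl->B->L'->H->R'->F->plug->F
Char 9 ('D'): step: R->4, L=6; D->plug->D->R->D->L->G->refl->C->L'->B->R'->C->plug->C

Answer: BCHEHBAFC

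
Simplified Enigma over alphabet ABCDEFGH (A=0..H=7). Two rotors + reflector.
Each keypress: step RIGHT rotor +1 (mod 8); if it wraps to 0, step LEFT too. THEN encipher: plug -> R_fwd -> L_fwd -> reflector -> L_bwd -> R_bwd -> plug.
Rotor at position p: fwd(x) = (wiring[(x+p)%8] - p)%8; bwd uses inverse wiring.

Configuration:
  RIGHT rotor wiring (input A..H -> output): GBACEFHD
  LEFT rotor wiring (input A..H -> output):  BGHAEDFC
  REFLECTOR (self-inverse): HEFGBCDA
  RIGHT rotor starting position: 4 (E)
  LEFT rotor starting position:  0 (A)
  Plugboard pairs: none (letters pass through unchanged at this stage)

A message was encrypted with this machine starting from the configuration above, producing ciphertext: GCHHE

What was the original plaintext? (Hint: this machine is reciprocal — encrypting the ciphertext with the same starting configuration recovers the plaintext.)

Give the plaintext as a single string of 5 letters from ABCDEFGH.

Char 1 ('G'): step: R->5, L=0; G->plug->G->R->F->L->D->refl->G->L'->B->R'->D->plug->D
Char 2 ('C'): step: R->6, L=0; C->plug->C->R->A->L->B->refl->E->L'->E->R'->F->plug->F
Char 3 ('H'): step: R->7, L=0; H->plug->H->R->A->L->B->refl->E->L'->E->R'->A->plug->A
Char 4 ('H'): step: R->0, L->1 (L advanced); H->plug->H->R->D->L->D->refl->G->L'->B->R'->B->plug->B
Char 5 ('E'): step: R->1, L=1; E->plug->E->R->E->L->C->refl->F->L'->A->R'->A->plug->A

Answer: DFABA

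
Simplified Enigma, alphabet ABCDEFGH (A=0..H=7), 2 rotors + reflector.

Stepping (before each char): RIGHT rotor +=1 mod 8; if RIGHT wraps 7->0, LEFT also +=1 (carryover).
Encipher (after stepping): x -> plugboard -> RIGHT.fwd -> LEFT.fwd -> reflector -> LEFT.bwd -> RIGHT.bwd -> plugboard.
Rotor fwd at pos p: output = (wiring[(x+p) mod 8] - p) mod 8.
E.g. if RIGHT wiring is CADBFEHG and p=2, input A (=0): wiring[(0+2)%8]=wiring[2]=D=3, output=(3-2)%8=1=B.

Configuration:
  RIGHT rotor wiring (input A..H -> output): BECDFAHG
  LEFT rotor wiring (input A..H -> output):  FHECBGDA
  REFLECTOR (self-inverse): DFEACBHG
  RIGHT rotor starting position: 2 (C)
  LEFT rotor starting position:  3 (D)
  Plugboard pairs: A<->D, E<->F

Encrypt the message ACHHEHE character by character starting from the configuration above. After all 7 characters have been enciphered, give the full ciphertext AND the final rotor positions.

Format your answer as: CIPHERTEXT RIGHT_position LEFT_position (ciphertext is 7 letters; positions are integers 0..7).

Char 1 ('A'): step: R->3, L=3; A->plug->D->R->E->L->F->refl->B->L'->H->R'->H->plug->H
Char 2 ('C'): step: R->4, L=3; C->plug->C->R->D->L->A->refl->D->L'->C->R'->D->plug->A
Char 3 ('H'): step: R->5, L=3; H->plug->H->R->A->L->H->refl->G->L'->B->R'->C->plug->C
Char 4 ('H'): step: R->6, L=3; H->plug->H->R->C->L->D->refl->A->L'->D->R'->C->plug->C
Char 5 ('E'): step: R->7, L=3; E->plug->F->R->G->L->E->refl->C->L'->F->R'->C->plug->C
Char 6 ('H'): step: R->0, L->4 (L advanced); H->plug->H->R->G->L->A->refl->D->L'->F->R'->E->plug->F
Char 7 ('E'): step: R->1, L=4; E->plug->F->R->G->L->A->refl->D->L'->F->R'->G->plug->G
Final: ciphertext=HACCCFG, RIGHT=1, LEFT=4

Answer: HACCCFG 1 4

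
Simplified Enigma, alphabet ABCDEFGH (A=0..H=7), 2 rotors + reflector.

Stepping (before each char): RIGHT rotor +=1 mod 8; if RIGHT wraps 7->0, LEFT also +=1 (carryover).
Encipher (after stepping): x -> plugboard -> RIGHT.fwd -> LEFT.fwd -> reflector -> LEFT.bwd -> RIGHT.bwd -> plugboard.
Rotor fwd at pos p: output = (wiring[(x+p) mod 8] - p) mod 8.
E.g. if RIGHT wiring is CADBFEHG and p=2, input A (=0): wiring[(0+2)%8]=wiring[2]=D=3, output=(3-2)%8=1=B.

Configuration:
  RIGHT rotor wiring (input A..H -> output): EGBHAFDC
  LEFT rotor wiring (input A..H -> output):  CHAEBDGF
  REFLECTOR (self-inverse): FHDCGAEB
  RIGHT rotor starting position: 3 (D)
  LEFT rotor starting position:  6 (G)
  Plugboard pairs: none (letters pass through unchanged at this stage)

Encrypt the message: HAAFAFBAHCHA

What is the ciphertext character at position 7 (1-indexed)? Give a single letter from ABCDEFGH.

Char 1 ('H'): step: R->4, L=6; H->plug->H->R->D->L->B->refl->H->L'->B->R'->B->plug->B
Char 2 ('A'): step: R->5, L=6; A->plug->A->R->A->L->A->refl->F->L'->H->R'->D->plug->D
Char 3 ('A'): step: R->6, L=6; A->plug->A->R->F->L->G->refl->E->L'->C->R'->G->plug->G
Char 4 ('F'): step: R->7, L=6; F->plug->F->R->B->L->H->refl->B->L'->D->R'->A->plug->A
Char 5 ('A'): step: R->0, L->7 (L advanced); A->plug->A->R->E->L->F->refl->A->L'->C->R'->H->plug->H
Char 6 ('F'): step: R->1, L=7; F->plug->F->R->C->L->A->refl->F->L'->E->R'->E->plug->E
Char 7 ('B'): step: R->2, L=7; B->plug->B->R->F->L->C->refl->D->L'->B->R'->E->plug->E

E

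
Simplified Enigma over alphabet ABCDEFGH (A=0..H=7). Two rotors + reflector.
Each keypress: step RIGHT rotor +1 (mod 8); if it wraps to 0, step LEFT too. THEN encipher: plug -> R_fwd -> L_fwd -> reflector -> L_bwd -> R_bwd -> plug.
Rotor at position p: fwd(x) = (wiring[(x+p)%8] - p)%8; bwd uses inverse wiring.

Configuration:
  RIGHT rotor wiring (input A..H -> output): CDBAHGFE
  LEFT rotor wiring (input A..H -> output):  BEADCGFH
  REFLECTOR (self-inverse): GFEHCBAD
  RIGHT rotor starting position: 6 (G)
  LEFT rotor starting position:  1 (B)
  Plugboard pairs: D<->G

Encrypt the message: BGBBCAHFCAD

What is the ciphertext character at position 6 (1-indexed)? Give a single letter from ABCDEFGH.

Char 1 ('B'): step: R->7, L=1; B->plug->B->R->D->L->B->refl->F->L'->E->R'->C->plug->C
Char 2 ('G'): step: R->0, L->2 (L advanced); G->plug->D->R->A->L->G->refl->A->L'->C->R'->A->plug->A
Char 3 ('B'): step: R->1, L=2; B->plug->B->R->A->L->G->refl->A->L'->C->R'->A->plug->A
Char 4 ('B'): step: R->2, L=2; B->plug->B->R->G->L->H->refl->D->L'->E->R'->D->plug->G
Char 5 ('C'): step: R->3, L=2; C->plug->C->R->D->L->E->refl->C->L'->H->R'->F->plug->F
Char 6 ('A'): step: R->4, L=2; A->plug->A->R->D->L->E->refl->C->L'->H->R'->F->plug->F

F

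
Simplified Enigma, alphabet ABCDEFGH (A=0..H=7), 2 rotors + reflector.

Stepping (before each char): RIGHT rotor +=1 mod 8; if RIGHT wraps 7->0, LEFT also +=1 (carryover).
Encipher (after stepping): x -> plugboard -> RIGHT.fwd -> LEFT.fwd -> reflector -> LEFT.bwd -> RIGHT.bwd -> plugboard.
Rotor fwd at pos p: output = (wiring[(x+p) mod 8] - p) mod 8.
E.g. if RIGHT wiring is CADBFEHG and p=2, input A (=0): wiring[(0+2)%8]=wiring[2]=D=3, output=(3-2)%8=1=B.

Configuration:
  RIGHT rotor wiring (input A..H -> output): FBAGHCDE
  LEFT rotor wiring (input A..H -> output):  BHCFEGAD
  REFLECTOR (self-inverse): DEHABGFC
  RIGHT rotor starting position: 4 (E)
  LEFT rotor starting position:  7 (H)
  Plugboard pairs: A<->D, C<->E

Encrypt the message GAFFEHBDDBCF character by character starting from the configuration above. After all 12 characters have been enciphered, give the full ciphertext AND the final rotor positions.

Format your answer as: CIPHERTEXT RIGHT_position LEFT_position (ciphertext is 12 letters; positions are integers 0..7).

Char 1 ('G'): step: R->5, L=7; G->plug->G->R->B->L->C->refl->H->L'->G->R'->B->plug->B
Char 2 ('A'): step: R->6, L=7; A->plug->D->R->D->L->D->refl->A->L'->C->R'->E->plug->C
Char 3 ('F'): step: R->7, L=7; F->plug->F->R->A->L->E->refl->B->L'->H->R'->E->plug->C
Char 4 ('F'): step: R->0, L->0 (L advanced); F->plug->F->R->C->L->C->refl->H->L'->B->R'->B->plug->B
Char 5 ('E'): step: R->1, L=0; E->plug->C->R->F->L->G->refl->F->L'->D->R'->G->plug->G
Char 6 ('H'): step: R->2, L=0; H->plug->H->R->H->L->D->refl->A->L'->G->R'->A->plug->D
Char 7 ('B'): step: R->3, L=0; B->plug->B->R->E->L->E->refl->B->L'->A->R'->D->plug->A
Char 8 ('D'): step: R->4, L=0; D->plug->A->R->D->L->F->refl->G->L'->F->R'->F->plug->F
Char 9 ('D'): step: R->5, L=0; D->plug->A->R->F->L->G->refl->F->L'->D->R'->F->plug->F
Char 10 ('B'): step: R->6, L=0; B->plug->B->R->G->L->A->refl->D->L'->H->R'->C->plug->E
Char 11 ('C'): step: R->7, L=0; C->plug->E->R->H->L->D->refl->A->L'->G->R'->B->plug->B
Char 12 ('F'): step: R->0, L->1 (L advanced); F->plug->F->R->C->L->E->refl->B->L'->B->R'->B->plug->B
Final: ciphertext=BCCBGDAFFEBB, RIGHT=0, LEFT=1

Answer: BCCBGDAFFEBB 0 1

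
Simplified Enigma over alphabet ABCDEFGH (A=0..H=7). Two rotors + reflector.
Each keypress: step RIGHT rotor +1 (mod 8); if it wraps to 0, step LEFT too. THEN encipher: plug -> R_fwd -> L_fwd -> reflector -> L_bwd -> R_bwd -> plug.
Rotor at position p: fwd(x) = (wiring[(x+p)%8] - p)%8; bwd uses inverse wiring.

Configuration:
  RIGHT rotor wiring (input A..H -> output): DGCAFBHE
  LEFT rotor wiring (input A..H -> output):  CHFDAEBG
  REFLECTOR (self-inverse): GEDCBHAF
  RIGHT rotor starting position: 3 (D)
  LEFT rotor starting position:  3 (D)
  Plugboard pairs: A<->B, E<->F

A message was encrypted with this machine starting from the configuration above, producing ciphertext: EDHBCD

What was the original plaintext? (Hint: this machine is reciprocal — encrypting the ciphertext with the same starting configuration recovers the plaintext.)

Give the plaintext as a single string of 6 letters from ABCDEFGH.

Answer: GADFGA

Derivation:
Char 1 ('E'): step: R->4, L=3; E->plug->F->R->C->L->B->refl->E->L'->G->R'->G->plug->G
Char 2 ('D'): step: R->5, L=3; D->plug->D->R->G->L->E->refl->B->L'->C->R'->B->plug->A
Char 3 ('H'): step: R->6, L=3; H->plug->H->R->D->L->G->refl->A->L'->A->R'->D->plug->D
Char 4 ('B'): step: R->7, L=3; B->plug->A->R->F->L->H->refl->F->L'->B->R'->E->plug->F
Char 5 ('C'): step: R->0, L->4 (L advanced); C->plug->C->R->C->L->F->refl->H->L'->H->R'->G->plug->G
Char 6 ('D'): step: R->1, L=4; D->plug->D->R->E->L->G->refl->A->L'->B->R'->B->plug->A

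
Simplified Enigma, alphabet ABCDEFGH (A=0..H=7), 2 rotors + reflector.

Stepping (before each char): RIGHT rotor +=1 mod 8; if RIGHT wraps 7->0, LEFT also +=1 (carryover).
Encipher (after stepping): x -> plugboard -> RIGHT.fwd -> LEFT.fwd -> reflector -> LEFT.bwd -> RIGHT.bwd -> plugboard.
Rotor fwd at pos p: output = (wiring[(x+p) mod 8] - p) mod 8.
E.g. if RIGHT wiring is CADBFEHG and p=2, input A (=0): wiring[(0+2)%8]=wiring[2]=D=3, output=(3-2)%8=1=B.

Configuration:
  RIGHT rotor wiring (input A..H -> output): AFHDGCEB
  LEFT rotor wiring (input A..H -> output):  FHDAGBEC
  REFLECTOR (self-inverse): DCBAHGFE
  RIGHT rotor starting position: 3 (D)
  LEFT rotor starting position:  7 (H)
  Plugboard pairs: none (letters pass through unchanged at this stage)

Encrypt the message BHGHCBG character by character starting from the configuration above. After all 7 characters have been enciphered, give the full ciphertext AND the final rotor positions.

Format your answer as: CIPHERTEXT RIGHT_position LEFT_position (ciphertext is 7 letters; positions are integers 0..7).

Char 1 ('B'): step: R->4, L=7; B->plug->B->R->G->L->C->refl->B->L'->E->R'->E->plug->E
Char 2 ('H'): step: R->5, L=7; H->plug->H->R->B->L->G->refl->F->L'->H->R'->B->plug->B
Char 3 ('G'): step: R->6, L=7; G->plug->G->R->A->L->D->refl->A->L'->C->R'->C->plug->C
Char 4 ('H'): step: R->7, L=7; H->plug->H->R->F->L->H->refl->E->L'->D->R'->G->plug->G
Char 5 ('C'): step: R->0, L->0 (L advanced); C->plug->C->R->H->L->C->refl->B->L'->F->R'->B->plug->B
Char 6 ('B'): step: R->1, L=0; B->plug->B->R->G->L->E->refl->H->L'->B->R'->E->plug->E
Char 7 ('G'): step: R->2, L=0; G->plug->G->R->G->L->E->refl->H->L'->B->R'->B->plug->B
Final: ciphertext=EBCGBEB, RIGHT=2, LEFT=0

Answer: EBCGBEB 2 0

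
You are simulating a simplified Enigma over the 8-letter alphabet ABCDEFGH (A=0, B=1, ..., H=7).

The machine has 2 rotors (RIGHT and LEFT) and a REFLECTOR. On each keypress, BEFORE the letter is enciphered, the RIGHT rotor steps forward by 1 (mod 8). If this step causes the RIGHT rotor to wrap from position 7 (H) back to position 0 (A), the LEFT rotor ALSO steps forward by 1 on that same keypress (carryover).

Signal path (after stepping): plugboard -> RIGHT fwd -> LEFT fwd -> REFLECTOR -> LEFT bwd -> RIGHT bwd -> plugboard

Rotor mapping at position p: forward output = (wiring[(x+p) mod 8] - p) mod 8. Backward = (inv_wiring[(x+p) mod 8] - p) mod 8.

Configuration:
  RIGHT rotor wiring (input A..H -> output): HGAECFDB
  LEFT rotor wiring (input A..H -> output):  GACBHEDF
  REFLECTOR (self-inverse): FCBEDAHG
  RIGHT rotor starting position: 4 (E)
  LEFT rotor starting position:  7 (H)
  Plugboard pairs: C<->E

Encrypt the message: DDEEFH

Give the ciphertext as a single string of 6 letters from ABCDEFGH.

Answer: EEFDEE

Derivation:
Char 1 ('D'): step: R->5, L=7; D->plug->D->R->C->L->B->refl->C->L'->E->R'->C->plug->E
Char 2 ('D'): step: R->6, L=7; D->plug->D->R->A->L->G->refl->H->L'->B->R'->C->plug->E
Char 3 ('E'): step: R->7, L=7; E->plug->C->R->H->L->E->refl->D->L'->D->R'->F->plug->F
Char 4 ('E'): step: R->0, L->0 (L advanced); E->plug->C->R->A->L->G->refl->H->L'->E->R'->D->plug->D
Char 5 ('F'): step: R->1, L=0; F->plug->F->R->C->L->C->refl->B->L'->D->R'->C->plug->E
Char 6 ('H'): step: R->2, L=0; H->plug->H->R->E->L->H->refl->G->L'->A->R'->C->plug->E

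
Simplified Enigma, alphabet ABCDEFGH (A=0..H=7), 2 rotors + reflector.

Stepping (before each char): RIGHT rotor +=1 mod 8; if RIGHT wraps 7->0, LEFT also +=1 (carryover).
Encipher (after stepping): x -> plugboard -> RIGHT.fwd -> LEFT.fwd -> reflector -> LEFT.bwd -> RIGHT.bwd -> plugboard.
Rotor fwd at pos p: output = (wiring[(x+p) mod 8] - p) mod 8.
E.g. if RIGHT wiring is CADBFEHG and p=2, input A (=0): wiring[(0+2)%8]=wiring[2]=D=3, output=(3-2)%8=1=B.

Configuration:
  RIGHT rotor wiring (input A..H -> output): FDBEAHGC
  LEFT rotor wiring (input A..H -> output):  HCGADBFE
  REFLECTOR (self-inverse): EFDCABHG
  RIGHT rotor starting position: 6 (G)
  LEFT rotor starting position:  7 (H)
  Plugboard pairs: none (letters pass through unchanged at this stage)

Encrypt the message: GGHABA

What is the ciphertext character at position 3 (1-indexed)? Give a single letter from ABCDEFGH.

Char 1 ('G'): step: R->7, L=7; G->plug->G->R->A->L->F->refl->B->L'->E->R'->C->plug->C
Char 2 ('G'): step: R->0, L->0 (L advanced); G->plug->G->R->G->L->F->refl->B->L'->F->R'->A->plug->A
Char 3 ('H'): step: R->1, L=0; H->plug->H->R->E->L->D->refl->C->L'->B->R'->G->plug->G

G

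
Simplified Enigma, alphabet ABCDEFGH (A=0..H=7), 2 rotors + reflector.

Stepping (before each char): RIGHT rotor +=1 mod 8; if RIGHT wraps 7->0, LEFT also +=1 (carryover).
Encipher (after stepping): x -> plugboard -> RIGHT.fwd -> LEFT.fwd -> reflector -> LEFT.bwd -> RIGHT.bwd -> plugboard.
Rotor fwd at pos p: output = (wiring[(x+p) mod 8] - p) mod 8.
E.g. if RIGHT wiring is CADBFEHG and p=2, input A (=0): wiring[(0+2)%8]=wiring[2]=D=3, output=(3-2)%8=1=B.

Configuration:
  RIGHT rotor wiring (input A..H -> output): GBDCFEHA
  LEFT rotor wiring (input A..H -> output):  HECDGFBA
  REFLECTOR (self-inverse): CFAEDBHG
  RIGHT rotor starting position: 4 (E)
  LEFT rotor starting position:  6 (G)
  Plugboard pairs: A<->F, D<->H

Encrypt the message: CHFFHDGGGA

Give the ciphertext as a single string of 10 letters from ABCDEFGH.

Answer: FGAEEFEFAH

Derivation:
Char 1 ('C'): step: R->5, L=6; C->plug->C->R->D->L->G->refl->H->L'->H->R'->A->plug->F
Char 2 ('H'): step: R->6, L=6; H->plug->D->R->D->L->G->refl->H->L'->H->R'->G->plug->G
Char 3 ('F'): step: R->7, L=6; F->plug->A->R->B->L->C->refl->A->L'->G->R'->F->plug->A
Char 4 ('F'): step: R->0, L->7 (L advanced); F->plug->A->R->G->L->G->refl->H->L'->F->R'->E->plug->E
Char 5 ('H'): step: R->1, L=7; H->plug->D->R->E->L->E->refl->D->L'->D->R'->E->plug->E
Char 6 ('D'): step: R->2, L=7; D->plug->H->R->H->L->C->refl->A->L'->B->R'->A->plug->F
Char 7 ('G'): step: R->3, L=7; G->plug->G->R->G->L->G->refl->H->L'->F->R'->E->plug->E
Char 8 ('G'): step: R->4, L=7; G->plug->G->R->H->L->C->refl->A->L'->B->R'->A->plug->F
Char 9 ('G'): step: R->5, L=7; G->plug->G->R->F->L->H->refl->G->L'->G->R'->F->plug->A
Char 10 ('A'): step: R->6, L=7; A->plug->F->R->E->L->E->refl->D->L'->D->R'->D->plug->H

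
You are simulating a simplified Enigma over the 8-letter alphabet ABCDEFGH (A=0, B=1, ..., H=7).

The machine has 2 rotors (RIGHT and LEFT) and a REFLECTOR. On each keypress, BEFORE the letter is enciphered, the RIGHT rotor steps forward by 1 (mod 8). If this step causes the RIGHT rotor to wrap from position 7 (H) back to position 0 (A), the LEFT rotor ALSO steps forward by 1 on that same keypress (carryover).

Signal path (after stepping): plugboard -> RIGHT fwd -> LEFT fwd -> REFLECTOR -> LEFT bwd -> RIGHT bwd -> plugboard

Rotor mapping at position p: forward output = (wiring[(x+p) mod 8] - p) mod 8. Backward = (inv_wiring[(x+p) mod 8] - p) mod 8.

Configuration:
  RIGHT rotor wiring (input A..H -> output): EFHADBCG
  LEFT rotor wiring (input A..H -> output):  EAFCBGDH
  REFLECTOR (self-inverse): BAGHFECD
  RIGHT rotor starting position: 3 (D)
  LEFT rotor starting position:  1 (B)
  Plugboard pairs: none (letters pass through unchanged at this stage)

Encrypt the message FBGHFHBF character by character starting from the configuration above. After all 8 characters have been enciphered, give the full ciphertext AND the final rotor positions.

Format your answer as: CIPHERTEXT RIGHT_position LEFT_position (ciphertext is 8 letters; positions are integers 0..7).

Answer: HHCGAGDH 3 2

Derivation:
Char 1 ('F'): step: R->4, L=1; F->plug->F->R->B->L->E->refl->F->L'->E->R'->H->plug->H
Char 2 ('B'): step: R->5, L=1; B->plug->B->R->F->L->C->refl->G->L'->G->R'->H->plug->H
Char 3 ('G'): step: R->6, L=1; G->plug->G->R->F->L->C->refl->G->L'->G->R'->C->plug->C
Char 4 ('H'): step: R->7, L=1; H->plug->H->R->D->L->A->refl->B->L'->C->R'->G->plug->G
Char 5 ('F'): step: R->0, L->2 (L advanced); F->plug->F->R->B->L->A->refl->B->L'->E->R'->A->plug->A
Char 6 ('H'): step: R->1, L=2; H->plug->H->R->D->L->E->refl->F->L'->F->R'->G->plug->G
Char 7 ('B'): step: R->2, L=2; B->plug->B->R->G->L->C->refl->G->L'->H->R'->D->plug->D
Char 8 ('F'): step: R->3, L=2; F->plug->F->R->B->L->A->refl->B->L'->E->R'->H->plug->H
Final: ciphertext=HHCGAGDH, RIGHT=3, LEFT=2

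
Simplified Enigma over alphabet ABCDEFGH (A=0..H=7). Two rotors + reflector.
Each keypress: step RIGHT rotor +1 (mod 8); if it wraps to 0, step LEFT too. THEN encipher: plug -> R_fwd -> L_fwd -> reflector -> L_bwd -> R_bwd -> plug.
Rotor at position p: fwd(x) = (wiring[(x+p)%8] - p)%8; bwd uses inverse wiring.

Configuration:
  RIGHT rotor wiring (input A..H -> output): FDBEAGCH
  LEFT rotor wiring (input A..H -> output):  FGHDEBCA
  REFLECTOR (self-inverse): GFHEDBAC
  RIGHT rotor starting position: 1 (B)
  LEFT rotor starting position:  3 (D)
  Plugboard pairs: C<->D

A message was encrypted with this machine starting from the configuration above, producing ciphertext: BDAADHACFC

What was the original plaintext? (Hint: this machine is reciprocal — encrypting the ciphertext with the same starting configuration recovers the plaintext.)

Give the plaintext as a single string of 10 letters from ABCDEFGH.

Answer: EBEFFEHEAB

Derivation:
Char 1 ('B'): step: R->2, L=3; B->plug->B->R->C->L->G->refl->A->L'->A->R'->E->plug->E
Char 2 ('D'): step: R->3, L=3; D->plug->C->R->D->L->H->refl->C->L'->F->R'->B->plug->B
Char 3 ('A'): step: R->4, L=3; A->plug->A->R->E->L->F->refl->B->L'->B->R'->E->plug->E
Char 4 ('A'): step: R->5, L=3; A->plug->A->R->B->L->B->refl->F->L'->E->R'->F->plug->F
Char 5 ('D'): step: R->6, L=3; D->plug->C->R->H->L->E->refl->D->L'->G->R'->F->plug->F
Char 6 ('H'): step: R->7, L=3; H->plug->H->R->D->L->H->refl->C->L'->F->R'->E->plug->E
Char 7 ('A'): step: R->0, L->4 (L advanced); A->plug->A->R->F->L->C->refl->H->L'->H->R'->H->plug->H
Char 8 ('C'): step: R->1, L=4; C->plug->D->R->H->L->H->refl->C->L'->F->R'->E->plug->E
Char 9 ('F'): step: R->2, L=4; F->plug->F->R->F->L->C->refl->H->L'->H->R'->A->plug->A
Char 10 ('C'): step: R->3, L=4; C->plug->D->R->H->L->H->refl->C->L'->F->R'->B->plug->B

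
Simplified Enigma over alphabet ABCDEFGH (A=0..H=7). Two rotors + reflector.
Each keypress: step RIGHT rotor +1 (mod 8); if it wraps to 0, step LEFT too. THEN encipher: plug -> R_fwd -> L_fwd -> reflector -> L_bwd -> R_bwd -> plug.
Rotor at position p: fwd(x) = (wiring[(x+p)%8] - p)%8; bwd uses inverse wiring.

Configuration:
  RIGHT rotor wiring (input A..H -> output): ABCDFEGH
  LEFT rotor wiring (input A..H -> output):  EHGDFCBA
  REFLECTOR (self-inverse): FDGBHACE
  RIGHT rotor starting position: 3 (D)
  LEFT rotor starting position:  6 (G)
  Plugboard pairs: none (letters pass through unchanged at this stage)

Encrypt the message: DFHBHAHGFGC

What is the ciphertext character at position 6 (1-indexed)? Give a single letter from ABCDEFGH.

Char 1 ('D'): step: R->4, L=6; D->plug->D->R->D->L->B->refl->D->L'->A->R'->B->plug->B
Char 2 ('F'): step: R->5, L=6; F->plug->F->R->F->L->F->refl->A->L'->E->R'->E->plug->E
Char 3 ('H'): step: R->6, L=6; H->plug->H->R->G->L->H->refl->E->L'->H->R'->G->plug->G
Char 4 ('B'): step: R->7, L=6; B->plug->B->R->B->L->C->refl->G->L'->C->R'->C->plug->C
Char 5 ('H'): step: R->0, L->7 (L advanced); H->plug->H->R->H->L->C->refl->G->L'->F->R'->E->plug->E
Char 6 ('A'): step: R->1, L=7; A->plug->A->R->A->L->B->refl->D->L'->G->R'->G->plug->G

G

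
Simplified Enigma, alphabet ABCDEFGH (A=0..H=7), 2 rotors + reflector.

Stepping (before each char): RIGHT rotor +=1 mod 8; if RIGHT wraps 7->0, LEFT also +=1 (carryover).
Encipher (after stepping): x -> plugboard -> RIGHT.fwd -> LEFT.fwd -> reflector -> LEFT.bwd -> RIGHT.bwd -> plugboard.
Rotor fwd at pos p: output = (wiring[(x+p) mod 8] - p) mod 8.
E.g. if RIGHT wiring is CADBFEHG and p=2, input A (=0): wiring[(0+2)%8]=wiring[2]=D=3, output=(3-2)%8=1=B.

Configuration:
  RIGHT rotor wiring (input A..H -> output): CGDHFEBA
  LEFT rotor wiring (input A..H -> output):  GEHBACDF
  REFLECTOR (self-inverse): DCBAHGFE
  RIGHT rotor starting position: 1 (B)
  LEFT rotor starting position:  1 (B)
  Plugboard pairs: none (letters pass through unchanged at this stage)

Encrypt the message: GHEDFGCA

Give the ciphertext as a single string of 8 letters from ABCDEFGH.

Answer: DBHBGDEE

Derivation:
Char 1 ('G'): step: R->2, L=1; G->plug->G->R->A->L->D->refl->A->L'->C->R'->D->plug->D
Char 2 ('H'): step: R->3, L=1; H->plug->H->R->A->L->D->refl->A->L'->C->R'->B->plug->B
Char 3 ('E'): step: R->4, L=1; E->plug->E->R->G->L->E->refl->H->L'->D->R'->H->plug->H
Char 4 ('D'): step: R->5, L=1; D->plug->D->R->F->L->C->refl->B->L'->E->R'->B->plug->B
Char 5 ('F'): step: R->6, L=1; F->plug->F->R->B->L->G->refl->F->L'->H->R'->G->plug->G
Char 6 ('G'): step: R->7, L=1; G->plug->G->R->F->L->C->refl->B->L'->E->R'->D->plug->D
Char 7 ('C'): step: R->0, L->2 (L advanced); C->plug->C->R->D->L->A->refl->D->L'->F->R'->E->plug->E
Char 8 ('A'): step: R->1, L=2; A->plug->A->R->F->L->D->refl->A->L'->D->R'->E->plug->E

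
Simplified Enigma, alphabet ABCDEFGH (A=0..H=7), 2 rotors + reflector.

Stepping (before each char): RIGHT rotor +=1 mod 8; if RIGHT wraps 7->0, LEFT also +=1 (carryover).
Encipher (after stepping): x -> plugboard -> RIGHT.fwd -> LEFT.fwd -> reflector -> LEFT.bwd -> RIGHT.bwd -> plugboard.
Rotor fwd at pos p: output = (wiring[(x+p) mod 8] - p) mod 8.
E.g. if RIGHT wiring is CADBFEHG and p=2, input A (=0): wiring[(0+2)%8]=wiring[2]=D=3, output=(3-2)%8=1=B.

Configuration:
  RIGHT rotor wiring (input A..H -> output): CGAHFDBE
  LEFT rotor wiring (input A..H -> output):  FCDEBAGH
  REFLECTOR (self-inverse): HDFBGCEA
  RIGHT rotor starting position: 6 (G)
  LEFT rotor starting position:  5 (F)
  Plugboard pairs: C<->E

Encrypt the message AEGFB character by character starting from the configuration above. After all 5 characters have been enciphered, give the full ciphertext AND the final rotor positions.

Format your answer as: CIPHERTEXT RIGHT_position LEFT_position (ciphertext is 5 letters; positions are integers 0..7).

Char 1 ('A'): step: R->7, L=5; A->plug->A->R->F->L->G->refl->E->L'->H->R'->C->plug->E
Char 2 ('E'): step: R->0, L->6 (L advanced); E->plug->C->R->A->L->A->refl->H->L'->C->R'->A->plug->A
Char 3 ('G'): step: R->1, L=6; G->plug->G->R->D->L->E->refl->G->L'->F->R'->A->plug->A
Char 4 ('F'): step: R->2, L=6; F->plug->F->R->C->L->H->refl->A->L'->A->R'->G->plug->G
Char 5 ('B'): step: R->3, L=6; B->plug->B->R->C->L->H->refl->A->L'->A->R'->C->plug->E
Final: ciphertext=EAAGE, RIGHT=3, LEFT=6

Answer: EAAGE 3 6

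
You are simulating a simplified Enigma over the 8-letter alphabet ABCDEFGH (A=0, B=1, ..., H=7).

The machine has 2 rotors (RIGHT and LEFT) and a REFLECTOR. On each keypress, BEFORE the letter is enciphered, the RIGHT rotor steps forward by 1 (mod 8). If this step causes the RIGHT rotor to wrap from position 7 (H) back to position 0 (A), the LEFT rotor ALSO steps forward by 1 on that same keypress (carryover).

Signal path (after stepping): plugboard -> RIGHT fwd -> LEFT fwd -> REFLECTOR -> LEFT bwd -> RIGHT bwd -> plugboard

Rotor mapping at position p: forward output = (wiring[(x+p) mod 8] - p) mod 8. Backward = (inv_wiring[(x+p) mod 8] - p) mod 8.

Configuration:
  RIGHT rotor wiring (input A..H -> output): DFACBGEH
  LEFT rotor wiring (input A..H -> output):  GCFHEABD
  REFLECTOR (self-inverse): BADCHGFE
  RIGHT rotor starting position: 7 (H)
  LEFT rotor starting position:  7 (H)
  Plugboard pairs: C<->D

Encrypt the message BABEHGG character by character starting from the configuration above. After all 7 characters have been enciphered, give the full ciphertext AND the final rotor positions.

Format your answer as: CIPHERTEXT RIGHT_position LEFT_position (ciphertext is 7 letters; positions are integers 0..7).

Char 1 ('B'): step: R->0, L->0 (L advanced); B->plug->B->R->F->L->A->refl->B->L'->G->R'->F->plug->F
Char 2 ('A'): step: R->1, L=0; A->plug->A->R->E->L->E->refl->H->L'->D->R'->F->plug->F
Char 3 ('B'): step: R->2, L=0; B->plug->B->R->A->L->G->refl->F->L'->C->R'->E->plug->E
Char 4 ('E'): step: R->3, L=0; E->plug->E->R->E->L->E->refl->H->L'->D->R'->C->plug->D
Char 5 ('H'): step: R->4, L=0; H->plug->H->R->G->L->B->refl->A->L'->F->R'->A->plug->A
Char 6 ('G'): step: R->5, L=0; G->plug->G->R->F->L->A->refl->B->L'->G->R'->D->plug->C
Char 7 ('G'): step: R->6, L=0; G->plug->G->R->D->L->H->refl->E->L'->E->R'->F->plug->F
Final: ciphertext=FFEDACF, RIGHT=6, LEFT=0

Answer: FFEDACF 6 0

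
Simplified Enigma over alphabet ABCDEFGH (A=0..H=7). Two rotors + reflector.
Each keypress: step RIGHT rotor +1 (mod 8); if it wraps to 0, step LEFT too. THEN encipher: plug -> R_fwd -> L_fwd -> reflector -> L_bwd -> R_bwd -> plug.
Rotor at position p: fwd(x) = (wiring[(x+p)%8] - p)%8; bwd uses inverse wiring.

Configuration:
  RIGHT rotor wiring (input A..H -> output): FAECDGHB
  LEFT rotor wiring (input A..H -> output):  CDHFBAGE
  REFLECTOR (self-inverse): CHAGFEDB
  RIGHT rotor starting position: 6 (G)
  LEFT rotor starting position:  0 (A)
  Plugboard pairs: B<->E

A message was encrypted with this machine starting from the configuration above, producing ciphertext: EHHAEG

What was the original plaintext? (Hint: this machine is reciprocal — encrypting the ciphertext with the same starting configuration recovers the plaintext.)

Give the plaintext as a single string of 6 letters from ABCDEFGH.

Char 1 ('E'): step: R->7, L=0; E->plug->B->R->G->L->G->refl->D->L'->B->R'->C->plug->C
Char 2 ('H'): step: R->0, L->1 (L advanced); H->plug->H->R->B->L->G->refl->D->L'->G->R'->F->plug->F
Char 3 ('H'): step: R->1, L=1; H->plug->H->R->E->L->H->refl->B->L'->H->R'->A->plug->A
Char 4 ('A'): step: R->2, L=1; A->plug->A->R->C->L->E->refl->F->L'->F->R'->E->plug->B
Char 5 ('E'): step: R->3, L=1; E->plug->B->R->A->L->C->refl->A->L'->D->R'->C->plug->C
Char 6 ('G'): step: R->4, L=1; G->plug->G->R->A->L->C->refl->A->L'->D->R'->C->plug->C

Answer: CFABCC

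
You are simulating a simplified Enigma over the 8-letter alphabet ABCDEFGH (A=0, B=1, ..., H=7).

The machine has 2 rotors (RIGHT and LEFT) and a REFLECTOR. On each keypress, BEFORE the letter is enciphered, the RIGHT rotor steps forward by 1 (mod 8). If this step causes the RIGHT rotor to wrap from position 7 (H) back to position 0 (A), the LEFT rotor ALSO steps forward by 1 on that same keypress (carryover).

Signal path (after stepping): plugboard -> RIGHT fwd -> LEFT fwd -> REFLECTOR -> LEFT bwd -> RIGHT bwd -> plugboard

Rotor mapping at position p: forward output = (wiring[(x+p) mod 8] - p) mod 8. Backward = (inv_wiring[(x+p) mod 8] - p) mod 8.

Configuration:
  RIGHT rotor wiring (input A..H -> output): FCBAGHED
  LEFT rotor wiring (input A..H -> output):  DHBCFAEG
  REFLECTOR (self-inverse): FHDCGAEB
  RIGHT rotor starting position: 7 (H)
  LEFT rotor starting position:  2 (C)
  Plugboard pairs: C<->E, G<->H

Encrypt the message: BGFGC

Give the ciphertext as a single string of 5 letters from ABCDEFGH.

Answer: AAEHG

Derivation:
Char 1 ('B'): step: R->0, L->3 (L advanced); B->plug->B->R->C->L->F->refl->A->L'->F->R'->A->plug->A
Char 2 ('G'): step: R->1, L=3; G->plug->H->R->E->L->D->refl->C->L'->B->R'->A->plug->A
Char 3 ('F'): step: R->2, L=3; F->plug->F->R->B->L->C->refl->D->L'->E->R'->C->plug->E
Char 4 ('G'): step: R->3, L=3; G->plug->H->R->G->L->E->refl->G->L'->H->R'->G->plug->H
Char 5 ('C'): step: R->4, L=3; C->plug->E->R->B->L->C->refl->D->L'->E->R'->H->plug->G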